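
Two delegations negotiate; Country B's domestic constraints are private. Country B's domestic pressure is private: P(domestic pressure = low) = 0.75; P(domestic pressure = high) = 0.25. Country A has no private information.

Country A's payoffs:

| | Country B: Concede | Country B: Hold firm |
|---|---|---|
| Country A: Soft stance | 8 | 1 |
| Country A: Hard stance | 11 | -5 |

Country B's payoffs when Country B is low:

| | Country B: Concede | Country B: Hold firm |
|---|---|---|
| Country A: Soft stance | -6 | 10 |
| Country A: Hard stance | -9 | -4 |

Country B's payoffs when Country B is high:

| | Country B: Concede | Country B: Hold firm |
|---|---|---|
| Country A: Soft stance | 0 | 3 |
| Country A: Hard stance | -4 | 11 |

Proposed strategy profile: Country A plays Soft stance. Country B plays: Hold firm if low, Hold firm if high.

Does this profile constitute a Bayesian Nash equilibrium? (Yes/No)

Yes

Country A plays Soft stance: E[Soft stance] = 0.75·(1) + 0.25·(1) = 1; E[Hard stance] = -5. Best-responding. ✓
Country B (domestic pressure low), facing Soft stance: Concede gives -6, Hold firm gives 10. Proposed Hold firm is best. ✓
Country B (domestic pressure high), facing Soft stance: Concede gives 0, Hold firm gives 3. Proposed Hold firm is best. ✓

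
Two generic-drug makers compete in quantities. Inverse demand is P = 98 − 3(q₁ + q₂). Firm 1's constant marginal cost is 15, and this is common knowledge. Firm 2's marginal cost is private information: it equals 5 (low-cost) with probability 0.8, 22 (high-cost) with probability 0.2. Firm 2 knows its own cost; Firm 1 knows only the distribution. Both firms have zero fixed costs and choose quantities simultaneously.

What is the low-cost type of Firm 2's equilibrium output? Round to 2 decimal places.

Each type of Firm 2 best-responds to q₁; Firm 1 best-responds to the expected q₂ over Firm 2's types.
Firm 2 with cost c maximizes (98 − 3(q₁+q₂) − c)·q₂, giving q₂(c) = (98 − c − 3q₁)/6.
E[c₂] = 0.8·5 + 0.2·22 = 8.4
Firm 1's FOC against E[q₂] yields q₁ = (98 − 2·15 + E[c₂])/9 = (98 − 30 + 8.4)/9 = 8.48889.
q₂(low-cost) = (98 − 5 − 3·8.48889)/6 = 11.2556.

11.26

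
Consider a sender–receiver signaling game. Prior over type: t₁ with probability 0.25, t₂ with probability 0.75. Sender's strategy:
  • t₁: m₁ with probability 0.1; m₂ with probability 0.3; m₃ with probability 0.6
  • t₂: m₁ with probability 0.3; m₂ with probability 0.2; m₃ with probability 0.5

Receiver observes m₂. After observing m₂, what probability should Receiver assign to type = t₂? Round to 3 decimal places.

0.667

P(m₂) = 0.25·0.3 + 0.75·0.2 = 0.225
P(t₂ | m₂) = (0.75·0.2) / 0.225 = 0.15 / 0.225 = 0.666667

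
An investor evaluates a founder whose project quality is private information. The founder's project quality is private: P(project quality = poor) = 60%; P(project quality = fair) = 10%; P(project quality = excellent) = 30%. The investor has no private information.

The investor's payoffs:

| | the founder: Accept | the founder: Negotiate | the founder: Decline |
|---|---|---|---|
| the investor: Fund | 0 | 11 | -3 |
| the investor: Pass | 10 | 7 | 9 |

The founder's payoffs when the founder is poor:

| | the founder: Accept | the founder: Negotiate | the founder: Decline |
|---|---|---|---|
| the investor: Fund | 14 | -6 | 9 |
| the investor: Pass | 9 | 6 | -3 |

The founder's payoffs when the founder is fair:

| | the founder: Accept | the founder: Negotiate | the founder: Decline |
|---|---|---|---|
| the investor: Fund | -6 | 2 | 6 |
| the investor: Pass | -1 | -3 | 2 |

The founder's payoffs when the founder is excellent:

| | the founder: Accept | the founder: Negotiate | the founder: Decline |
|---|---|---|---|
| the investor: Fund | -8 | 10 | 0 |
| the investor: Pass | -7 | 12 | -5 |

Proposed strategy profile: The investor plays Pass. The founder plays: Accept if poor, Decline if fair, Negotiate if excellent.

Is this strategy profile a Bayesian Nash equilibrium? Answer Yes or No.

Yes

A profile is a BNE iff every type of every player is best-responding given beliefs about the other side.
The investor plays Pass: E[Pass] = 0.6·(10) + 0.1·(9) + 0.3·(7) = 9; E[Fund] = 3. Best-responding. ✓
The founder (project quality poor), facing Pass: Accept gives 9, Negotiate gives 6, Decline gives -3. Proposed Accept is best. ✓
The founder (project quality fair), facing Pass: Accept gives -1, Negotiate gives -3, Decline gives 2. Proposed Decline is best. ✓
The founder (project quality excellent), facing Pass: Accept gives -7, Negotiate gives 12, Decline gives -5. Proposed Negotiate is best. ✓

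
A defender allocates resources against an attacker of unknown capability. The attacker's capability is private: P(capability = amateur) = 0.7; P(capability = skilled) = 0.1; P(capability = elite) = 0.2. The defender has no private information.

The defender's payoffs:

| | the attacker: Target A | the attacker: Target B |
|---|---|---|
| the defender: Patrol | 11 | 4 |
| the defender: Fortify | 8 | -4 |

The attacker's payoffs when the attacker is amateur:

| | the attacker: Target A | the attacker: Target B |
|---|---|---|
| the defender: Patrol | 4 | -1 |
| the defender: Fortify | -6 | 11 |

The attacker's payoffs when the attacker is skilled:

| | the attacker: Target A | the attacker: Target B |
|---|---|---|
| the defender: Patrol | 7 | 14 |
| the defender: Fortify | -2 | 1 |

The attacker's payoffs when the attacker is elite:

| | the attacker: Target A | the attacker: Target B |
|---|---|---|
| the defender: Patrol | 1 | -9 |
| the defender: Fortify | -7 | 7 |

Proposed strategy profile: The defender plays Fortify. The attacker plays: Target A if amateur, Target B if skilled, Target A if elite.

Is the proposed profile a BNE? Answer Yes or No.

No

The defender plays Fortify: E[Fortify] = 0.7·(8) + 0.1·(-4) + 0.2·(8) = 6.8; E[Patrol] = 10.3. Not best-responding. ✗
The attacker (capability amateur), facing Fortify: Target A gives -6, Target B gives 11. Proposed Target A is not best — profitable deviation exists. ✗
The attacker (capability skilled), facing Fortify: Target A gives -2, Target B gives 1. Proposed Target B is best. ✓
The attacker (capability elite), facing Fortify: Target A gives -7, Target B gives 7. Proposed Target A is not best — profitable deviation exists. ✗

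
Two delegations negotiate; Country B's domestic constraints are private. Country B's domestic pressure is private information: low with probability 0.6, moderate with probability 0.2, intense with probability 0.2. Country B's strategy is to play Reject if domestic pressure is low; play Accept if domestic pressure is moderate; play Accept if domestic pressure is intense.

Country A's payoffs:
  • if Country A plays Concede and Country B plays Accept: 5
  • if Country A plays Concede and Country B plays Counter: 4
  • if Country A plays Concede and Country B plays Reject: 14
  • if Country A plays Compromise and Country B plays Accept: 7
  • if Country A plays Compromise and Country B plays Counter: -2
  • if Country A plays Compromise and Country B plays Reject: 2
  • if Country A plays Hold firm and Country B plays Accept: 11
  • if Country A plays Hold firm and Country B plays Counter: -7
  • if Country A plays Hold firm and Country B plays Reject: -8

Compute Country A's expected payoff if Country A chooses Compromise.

E[Compromise] = 0.6·2 + 0.2·7 + 0.2·7 = 1.2 + 1.4 + 1.4 = 4

4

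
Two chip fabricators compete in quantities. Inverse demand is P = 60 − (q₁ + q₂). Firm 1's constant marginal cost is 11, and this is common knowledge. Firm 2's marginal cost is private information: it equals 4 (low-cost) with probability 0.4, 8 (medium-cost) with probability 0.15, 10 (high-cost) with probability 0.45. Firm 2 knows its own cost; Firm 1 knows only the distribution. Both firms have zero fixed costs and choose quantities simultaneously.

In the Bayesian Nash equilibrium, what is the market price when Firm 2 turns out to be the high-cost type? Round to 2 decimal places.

27.45

Each type of Firm 2 best-responds to q₁; Firm 1 best-responds to the expected q₂ over Firm 2's types.
Firm 2 with cost c maximizes (60 − (q₁+q₂) − c)·q₂, giving q₂(c) = (60 − c − q₁)/2.
E[c₂] = 0.4·4 + 0.15·8 + 0.45·10 = 7.3
Firm 1's FOC against E[q₂] yields q₁ = (60 − 2·11 + E[c₂])/3 = (60 − 22 + 7.3)/3 = 15.1.
q₂(high-cost) = 17.45, so P = 60 − (15.1 + 17.45) = 27.45.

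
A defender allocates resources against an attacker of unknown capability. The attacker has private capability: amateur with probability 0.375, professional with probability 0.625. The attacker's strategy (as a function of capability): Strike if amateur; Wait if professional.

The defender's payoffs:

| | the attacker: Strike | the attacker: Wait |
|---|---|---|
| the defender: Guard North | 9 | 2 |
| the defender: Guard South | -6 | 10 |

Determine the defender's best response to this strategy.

Compute the defender's expected payoff for each action, taking the expectation over the attacker's type.
E[Guard North] = 0.375·(9) + 0.625·(2) = 4.625
E[Guard South] = 0.375·(-6) + 0.625·(10) = 4
Best response: Guard North (4.625 is the largest).

Guard North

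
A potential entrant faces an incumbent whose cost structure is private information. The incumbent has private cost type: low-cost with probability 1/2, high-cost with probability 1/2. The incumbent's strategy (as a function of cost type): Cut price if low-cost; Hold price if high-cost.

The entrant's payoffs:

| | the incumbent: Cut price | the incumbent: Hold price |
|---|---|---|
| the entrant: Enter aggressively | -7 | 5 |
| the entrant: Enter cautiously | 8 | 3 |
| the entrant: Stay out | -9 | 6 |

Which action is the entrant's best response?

E[Enter aggressively] = 1/2·(-7) + 1/2·(5) = -1
E[Enter cautiously] = 1/2·(8) + 1/2·(3) = 11/2
E[Stay out] = 1/2·(-9) + 1/2·(6) = -3/2
Best response: Enter cautiously (11/2 is the largest).

Enter cautiously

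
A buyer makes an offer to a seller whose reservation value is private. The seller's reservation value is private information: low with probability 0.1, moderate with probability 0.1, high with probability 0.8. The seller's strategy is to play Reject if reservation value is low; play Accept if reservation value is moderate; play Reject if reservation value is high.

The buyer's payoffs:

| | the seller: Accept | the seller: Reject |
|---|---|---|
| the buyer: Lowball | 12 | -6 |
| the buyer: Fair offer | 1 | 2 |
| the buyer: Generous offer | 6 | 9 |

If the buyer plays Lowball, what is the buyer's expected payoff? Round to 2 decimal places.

Take the expectation over the seller's reservation value, weighting each type's action by its prior probability.
E[Lowball] = 0.1·(-6) + 0.1·12 + 0.8·(-6) = (-0.6) + 1.2 + (-4.8) = -4.2

-4.20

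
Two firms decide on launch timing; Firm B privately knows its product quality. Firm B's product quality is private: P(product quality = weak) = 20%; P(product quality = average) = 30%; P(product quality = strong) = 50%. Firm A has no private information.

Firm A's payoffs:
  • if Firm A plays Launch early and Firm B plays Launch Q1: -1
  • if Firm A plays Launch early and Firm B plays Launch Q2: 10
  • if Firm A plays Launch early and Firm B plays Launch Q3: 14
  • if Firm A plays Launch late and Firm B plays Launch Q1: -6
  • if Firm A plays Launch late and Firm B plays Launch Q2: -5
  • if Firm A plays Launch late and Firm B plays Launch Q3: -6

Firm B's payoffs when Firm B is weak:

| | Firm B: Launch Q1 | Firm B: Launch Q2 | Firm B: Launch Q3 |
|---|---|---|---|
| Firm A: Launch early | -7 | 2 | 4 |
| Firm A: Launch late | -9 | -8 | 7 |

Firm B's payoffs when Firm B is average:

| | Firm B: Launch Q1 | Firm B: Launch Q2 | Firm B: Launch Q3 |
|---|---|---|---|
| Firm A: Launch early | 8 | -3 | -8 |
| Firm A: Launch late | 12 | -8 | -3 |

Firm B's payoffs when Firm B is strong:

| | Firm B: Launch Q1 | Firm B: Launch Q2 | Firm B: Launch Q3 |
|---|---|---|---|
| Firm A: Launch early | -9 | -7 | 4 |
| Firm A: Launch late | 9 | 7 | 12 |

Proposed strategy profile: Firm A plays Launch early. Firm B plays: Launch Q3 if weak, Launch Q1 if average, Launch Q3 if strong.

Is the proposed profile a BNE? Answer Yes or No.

Firm A plays Launch early: E[Launch early] = 0.2·(14) + 0.3·(-1) + 0.5·(14) = 9.5; E[Launch late] = -6. Best-responding. ✓
Firm B (product quality weak), facing Launch early: Launch Q1 gives -7, Launch Q2 gives 2, Launch Q3 gives 4. Proposed Launch Q3 is best. ✓
Firm B (product quality average), facing Launch early: Launch Q1 gives 8, Launch Q2 gives -3, Launch Q3 gives -8. Proposed Launch Q1 is best. ✓
Firm B (product quality strong), facing Launch early: Launch Q1 gives -9, Launch Q2 gives -7, Launch Q3 gives 4. Proposed Launch Q3 is best. ✓

Yes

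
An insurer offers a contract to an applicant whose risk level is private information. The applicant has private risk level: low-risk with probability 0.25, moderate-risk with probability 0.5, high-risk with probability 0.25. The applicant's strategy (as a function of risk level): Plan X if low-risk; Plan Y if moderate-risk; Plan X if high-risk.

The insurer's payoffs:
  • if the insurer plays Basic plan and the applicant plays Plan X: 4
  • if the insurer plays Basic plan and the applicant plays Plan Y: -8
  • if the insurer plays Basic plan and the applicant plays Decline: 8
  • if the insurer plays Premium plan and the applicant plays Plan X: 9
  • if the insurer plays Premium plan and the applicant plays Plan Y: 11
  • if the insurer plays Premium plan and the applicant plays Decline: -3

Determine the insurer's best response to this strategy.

E[Basic plan] = 0.25·(4) + 0.5·(-8) + 0.25·(4) = -2
E[Premium plan] = 0.25·(9) + 0.5·(11) + 0.25·(9) = 10
Best response: Premium plan (10 is the largest).

Premium plan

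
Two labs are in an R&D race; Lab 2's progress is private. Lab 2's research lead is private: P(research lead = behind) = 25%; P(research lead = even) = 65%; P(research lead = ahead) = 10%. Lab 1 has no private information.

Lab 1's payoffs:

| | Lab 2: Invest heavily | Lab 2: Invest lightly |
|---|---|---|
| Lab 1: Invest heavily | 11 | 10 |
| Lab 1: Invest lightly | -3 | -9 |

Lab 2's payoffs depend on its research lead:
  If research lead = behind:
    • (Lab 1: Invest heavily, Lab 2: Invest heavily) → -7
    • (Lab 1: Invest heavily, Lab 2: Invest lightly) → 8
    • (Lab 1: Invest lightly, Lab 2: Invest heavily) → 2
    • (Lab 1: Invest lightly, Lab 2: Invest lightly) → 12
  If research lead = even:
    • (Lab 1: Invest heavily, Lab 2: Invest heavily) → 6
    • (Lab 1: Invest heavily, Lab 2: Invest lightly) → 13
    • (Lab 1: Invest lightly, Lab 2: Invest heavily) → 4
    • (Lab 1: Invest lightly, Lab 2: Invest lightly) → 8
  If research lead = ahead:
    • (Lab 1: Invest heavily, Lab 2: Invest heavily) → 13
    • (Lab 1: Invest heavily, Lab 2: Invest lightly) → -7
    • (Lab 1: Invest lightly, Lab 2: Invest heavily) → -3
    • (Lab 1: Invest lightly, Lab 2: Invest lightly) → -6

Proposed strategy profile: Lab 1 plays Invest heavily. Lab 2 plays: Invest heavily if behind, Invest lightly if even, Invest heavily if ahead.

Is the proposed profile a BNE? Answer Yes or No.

A profile is a BNE iff every type of every player is best-responding given beliefs about the other side.
Lab 1 plays Invest heavily: E[Invest heavily] = 0.25·(11) + 0.65·(10) + 0.1·(11) = 10.35; E[Invest lightly] = -6.9. Best-responding. ✓
Lab 2 (research lead behind), facing Invest heavily: Invest heavily gives -7, Invest lightly gives 8. Proposed Invest heavily is not best — profitable deviation exists. ✗
Lab 2 (research lead even), facing Invest heavily: Invest heavily gives 6, Invest lightly gives 13. Proposed Invest lightly is best. ✓
Lab 2 (research lead ahead), facing Invest heavily: Invest heavily gives 13, Invest lightly gives -7. Proposed Invest heavily is best. ✓

No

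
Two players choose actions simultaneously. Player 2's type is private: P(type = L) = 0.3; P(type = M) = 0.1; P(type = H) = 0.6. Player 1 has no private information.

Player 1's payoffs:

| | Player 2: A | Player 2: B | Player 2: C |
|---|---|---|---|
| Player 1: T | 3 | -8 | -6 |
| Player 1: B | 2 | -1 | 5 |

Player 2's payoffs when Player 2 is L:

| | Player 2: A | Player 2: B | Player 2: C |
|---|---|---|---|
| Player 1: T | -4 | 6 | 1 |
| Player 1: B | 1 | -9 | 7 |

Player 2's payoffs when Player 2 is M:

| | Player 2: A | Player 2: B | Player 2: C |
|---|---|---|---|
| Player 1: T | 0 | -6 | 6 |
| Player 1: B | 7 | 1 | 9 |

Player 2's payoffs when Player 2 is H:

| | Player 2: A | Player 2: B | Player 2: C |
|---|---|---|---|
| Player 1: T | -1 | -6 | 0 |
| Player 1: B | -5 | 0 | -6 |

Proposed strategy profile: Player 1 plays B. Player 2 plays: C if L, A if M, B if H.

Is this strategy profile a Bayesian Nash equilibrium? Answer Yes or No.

No

A profile is a BNE iff every type of every player is best-responding given beliefs about the other side.
Player 1 plays B: E[B] = 0.3·(5) + 0.1·(2) + 0.6·(-1) = 1.1; E[T] = -6.3. Best-responding. ✓
Player 2 (type L), facing B: A gives 1, B gives -9, C gives 7. Proposed C is best. ✓
Player 2 (type M), facing B: A gives 7, B gives 1, C gives 9. Proposed A is not best — profitable deviation exists. ✗
Player 2 (type H), facing B: A gives -5, B gives 0, C gives -6. Proposed B is best. ✓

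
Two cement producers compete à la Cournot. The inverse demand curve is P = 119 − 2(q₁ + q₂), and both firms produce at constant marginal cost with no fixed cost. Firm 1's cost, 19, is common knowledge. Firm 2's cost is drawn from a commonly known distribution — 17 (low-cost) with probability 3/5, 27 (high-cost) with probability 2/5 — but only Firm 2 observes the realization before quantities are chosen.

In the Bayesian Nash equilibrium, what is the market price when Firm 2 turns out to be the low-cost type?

Type-c best response for Firm 2: q₂(c) = (119 − c)/4 − q₁/2.
Firm 1 maximizes expected profit; its first-order condition is 119 − 4q₁ − 2E[q₂] − 19 = 0.
Substituting E[q₂] and solving: E[c₂] = 21, so q₁ = (119 − 2·19 + 21)/6 = 17.
q₂(low-cost) = 17, so P = 119 − 2·(17 + 17) = 51.

51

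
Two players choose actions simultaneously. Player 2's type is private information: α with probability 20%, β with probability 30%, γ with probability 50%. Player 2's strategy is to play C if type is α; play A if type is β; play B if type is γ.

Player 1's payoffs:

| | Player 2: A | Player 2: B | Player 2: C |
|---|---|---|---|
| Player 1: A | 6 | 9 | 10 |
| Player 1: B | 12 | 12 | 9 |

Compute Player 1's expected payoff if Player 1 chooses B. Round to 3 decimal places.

11.400

Take the expectation over Player 2's type, weighting each type's action by its prior probability.
E[B] = 0.2·9 + 0.3·12 + 0.5·12 = 1.8 + 3.6 + 6 = 11.4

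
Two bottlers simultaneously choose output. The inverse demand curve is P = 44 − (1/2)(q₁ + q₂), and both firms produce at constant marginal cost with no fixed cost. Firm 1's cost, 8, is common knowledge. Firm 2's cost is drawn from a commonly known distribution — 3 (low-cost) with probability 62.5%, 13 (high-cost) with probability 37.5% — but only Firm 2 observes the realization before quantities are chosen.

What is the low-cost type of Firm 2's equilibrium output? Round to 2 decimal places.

Firm 2 with cost c maximizes (44 − (1/2)(q₁+q₂) − c)·q₂, giving q₂(c) = (44 − c − (1/2)q₁).
E[c₂] = 0.625·3 + 0.375·13 = 6.75
Firm 1's FOC against E[q₂] yields q₁ = (44 − 2·8 + E[c₂])/(3/2) = (44 − 16 + 6.75)/(3/2) = 23.1667.
q₂(low-cost) = (44 − 3 − (1/2)·23.1667) = 29.4167.

29.42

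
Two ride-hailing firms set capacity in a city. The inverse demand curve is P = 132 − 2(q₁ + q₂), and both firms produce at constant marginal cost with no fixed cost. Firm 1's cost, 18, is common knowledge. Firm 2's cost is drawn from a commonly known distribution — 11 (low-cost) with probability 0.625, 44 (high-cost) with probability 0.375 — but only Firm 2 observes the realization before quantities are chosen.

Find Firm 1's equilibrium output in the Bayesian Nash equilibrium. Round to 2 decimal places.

Firm 2 with cost c maximizes (132 − 2(q₁+q₂) − c)·q₂, giving q₂(c) = (132 − c − 2q₁)/4.
E[c₂] = 0.625·11 + 0.375·44 = 23.375
Firm 1's FOC against E[q₂] yields q₁ = (132 − 2·18 + E[c₂])/6 = (132 − 36 + 23.375)/6 = 19.8958.

19.90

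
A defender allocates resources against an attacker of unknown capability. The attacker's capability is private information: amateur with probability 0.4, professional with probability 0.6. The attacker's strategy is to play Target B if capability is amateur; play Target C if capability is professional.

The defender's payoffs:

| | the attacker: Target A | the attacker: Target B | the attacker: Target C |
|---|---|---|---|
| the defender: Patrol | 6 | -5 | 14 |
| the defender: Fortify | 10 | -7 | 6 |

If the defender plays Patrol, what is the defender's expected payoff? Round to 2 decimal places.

6.40

E[Patrol] = 0.4·(-5) + 0.6·14 = (-2) + 8.4 = 6.4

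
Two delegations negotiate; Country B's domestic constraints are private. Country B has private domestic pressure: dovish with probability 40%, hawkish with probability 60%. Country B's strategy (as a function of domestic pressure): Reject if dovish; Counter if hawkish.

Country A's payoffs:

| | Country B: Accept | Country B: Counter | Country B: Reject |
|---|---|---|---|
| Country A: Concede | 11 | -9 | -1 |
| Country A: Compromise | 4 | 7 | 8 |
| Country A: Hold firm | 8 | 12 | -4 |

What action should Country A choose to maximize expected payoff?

E[Concede] = 0.4·(-1) + 0.6·(-9) = -5.8
E[Compromise] = 0.4·(8) + 0.6·(7) = 7.4
E[Hold firm] = 0.4·(-4) + 0.6·(12) = 5.6
Best response: Compromise (7.4 is the largest).

Compromise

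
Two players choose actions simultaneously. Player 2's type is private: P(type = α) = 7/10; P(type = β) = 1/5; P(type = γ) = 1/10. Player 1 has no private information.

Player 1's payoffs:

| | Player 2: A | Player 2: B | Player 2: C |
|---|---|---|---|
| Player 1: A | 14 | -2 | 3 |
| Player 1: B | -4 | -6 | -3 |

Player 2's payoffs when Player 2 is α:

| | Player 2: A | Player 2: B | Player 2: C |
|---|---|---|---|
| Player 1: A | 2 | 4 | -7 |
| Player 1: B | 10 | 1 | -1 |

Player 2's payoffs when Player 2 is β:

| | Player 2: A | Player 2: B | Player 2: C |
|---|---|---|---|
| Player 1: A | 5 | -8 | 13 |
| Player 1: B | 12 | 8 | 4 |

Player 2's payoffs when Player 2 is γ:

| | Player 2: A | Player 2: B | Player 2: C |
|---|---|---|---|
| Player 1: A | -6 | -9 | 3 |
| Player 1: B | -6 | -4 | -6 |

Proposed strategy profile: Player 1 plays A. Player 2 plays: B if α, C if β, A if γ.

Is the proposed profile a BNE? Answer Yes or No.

No

A profile is a BNE iff every type of every player is best-responding given beliefs about the other side.
Player 1 plays A: E[A] = 7/10·(-2) + 1/5·(3) + 1/10·(14) = 3/5; E[B] = -26/5. Best-responding. ✓
Player 2 (type α), facing A: A gives 2, B gives 4, C gives -7. Proposed B is best. ✓
Player 2 (type β), facing A: A gives 5, B gives -8, C gives 13. Proposed C is best. ✓
Player 2 (type γ), facing A: A gives -6, B gives -9, C gives 3. Proposed A is not best — profitable deviation exists. ✗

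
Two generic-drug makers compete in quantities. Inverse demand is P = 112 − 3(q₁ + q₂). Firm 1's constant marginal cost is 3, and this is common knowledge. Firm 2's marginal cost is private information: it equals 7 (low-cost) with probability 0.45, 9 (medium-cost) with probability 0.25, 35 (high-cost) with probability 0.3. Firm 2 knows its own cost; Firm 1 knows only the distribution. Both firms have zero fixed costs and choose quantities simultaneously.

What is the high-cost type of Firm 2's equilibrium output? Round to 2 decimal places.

Firm 2 with cost c maximizes (112 − 3(q₁+q₂) − c)·q₂, giving q₂(c) = (112 − c − 3q₁)/6.
E[c₂] = 0.45·7 + 0.25·9 + 0.3·35 = 15.9
Firm 1's FOC against E[q₂] yields q₁ = (112 − 2·3 + E[c₂])/9 = (112 − 6 + 15.9)/9 = 13.5444.
q₂(high-cost) = (112 − 35 − 3·13.5444)/6 = 6.06111.

6.06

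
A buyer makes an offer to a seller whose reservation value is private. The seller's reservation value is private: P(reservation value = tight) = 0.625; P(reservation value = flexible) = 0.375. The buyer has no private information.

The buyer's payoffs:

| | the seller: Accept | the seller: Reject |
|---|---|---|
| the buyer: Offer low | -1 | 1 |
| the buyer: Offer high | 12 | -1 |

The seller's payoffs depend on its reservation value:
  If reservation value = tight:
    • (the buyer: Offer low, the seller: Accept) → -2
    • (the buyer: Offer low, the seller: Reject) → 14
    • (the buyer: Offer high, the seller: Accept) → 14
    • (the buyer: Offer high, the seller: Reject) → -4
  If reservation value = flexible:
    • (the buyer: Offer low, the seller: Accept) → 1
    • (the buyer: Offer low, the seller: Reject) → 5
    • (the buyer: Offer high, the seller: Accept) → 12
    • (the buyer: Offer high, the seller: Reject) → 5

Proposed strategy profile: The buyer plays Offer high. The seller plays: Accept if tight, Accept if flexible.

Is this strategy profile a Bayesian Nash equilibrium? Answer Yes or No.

Yes

A profile is a BNE iff every type of every player is best-responding given beliefs about the other side.
The buyer plays Offer high: E[Offer high] = 0.625·(12) + 0.375·(12) = 12; E[Offer low] = -1. Best-responding. ✓
The seller (reservation value tight), facing Offer high: Accept gives 14, Reject gives -4. Proposed Accept is best. ✓
The seller (reservation value flexible), facing Offer high: Accept gives 12, Reject gives 5. Proposed Accept is best. ✓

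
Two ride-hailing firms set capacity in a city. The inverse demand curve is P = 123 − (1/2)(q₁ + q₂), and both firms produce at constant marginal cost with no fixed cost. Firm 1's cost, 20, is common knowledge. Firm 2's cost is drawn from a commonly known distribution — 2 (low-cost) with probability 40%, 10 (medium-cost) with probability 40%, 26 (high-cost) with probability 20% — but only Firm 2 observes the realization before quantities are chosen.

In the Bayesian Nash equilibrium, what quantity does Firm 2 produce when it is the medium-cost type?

Each type of Firm 2 best-responds to q₁; Firm 1 best-responds to the expected q₂ over Firm 2's types.
Firm 2 with cost c maximizes (123 − (1/2)(q₁+q₂) − c)·q₂, giving q₂(c) = (123 − c − (1/2)q₁).
E[c₂] = 0.4·2 + 0.4·10 + 0.2·26 = 10
Firm 1's FOC against E[q₂] yields q₁ = (123 − 2·20 + E[c₂])/(3/2) = (123 − 40 + 10)/(3/2) = 62.
q₂(medium-cost) = (123 − 10 − (1/2)·62) = 82.

82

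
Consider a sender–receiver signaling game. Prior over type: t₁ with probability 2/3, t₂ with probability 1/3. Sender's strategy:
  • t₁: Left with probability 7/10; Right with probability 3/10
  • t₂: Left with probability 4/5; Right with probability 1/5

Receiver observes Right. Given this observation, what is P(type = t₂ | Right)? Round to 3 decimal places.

Apply Bayes' rule using the sender's strategy as the likelihood.
P(Right) = (2/3)·(3/10) + (1/3)·(1/5) = 4/15
P(t₂ | Right) = ((1/3)·(1/5)) / (4/15) = (1/15) / (4/15) = 1/4

0.250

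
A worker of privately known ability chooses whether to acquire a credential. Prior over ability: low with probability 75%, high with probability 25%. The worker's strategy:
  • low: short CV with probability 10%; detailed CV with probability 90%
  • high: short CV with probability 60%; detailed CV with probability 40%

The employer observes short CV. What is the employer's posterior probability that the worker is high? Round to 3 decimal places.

0.667

Apply Bayes' rule using the sender's strategy as the likelihood.
P(short CV) = 0.75·0.1 + 0.25·0.6 = 0.225
P(high | short CV) = (0.25·0.6) / 0.225 = 0.15 / 0.225 = 0.666667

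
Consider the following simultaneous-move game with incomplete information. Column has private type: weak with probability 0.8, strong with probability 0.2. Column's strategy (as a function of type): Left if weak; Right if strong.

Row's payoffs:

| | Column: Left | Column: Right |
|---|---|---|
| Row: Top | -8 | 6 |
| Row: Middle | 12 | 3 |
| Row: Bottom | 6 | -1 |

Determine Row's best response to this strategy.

Compute Row's expected payoff for each action, taking the expectation over Column's type.
E[Top] = 0.8·(-8) + 0.2·(6) = -5.2
E[Middle] = 0.8·(12) + 0.2·(3) = 10.2
E[Bottom] = 0.8·(6) + 0.2·(-1) = 4.6
Best response: Middle (10.2 is the largest).

Middle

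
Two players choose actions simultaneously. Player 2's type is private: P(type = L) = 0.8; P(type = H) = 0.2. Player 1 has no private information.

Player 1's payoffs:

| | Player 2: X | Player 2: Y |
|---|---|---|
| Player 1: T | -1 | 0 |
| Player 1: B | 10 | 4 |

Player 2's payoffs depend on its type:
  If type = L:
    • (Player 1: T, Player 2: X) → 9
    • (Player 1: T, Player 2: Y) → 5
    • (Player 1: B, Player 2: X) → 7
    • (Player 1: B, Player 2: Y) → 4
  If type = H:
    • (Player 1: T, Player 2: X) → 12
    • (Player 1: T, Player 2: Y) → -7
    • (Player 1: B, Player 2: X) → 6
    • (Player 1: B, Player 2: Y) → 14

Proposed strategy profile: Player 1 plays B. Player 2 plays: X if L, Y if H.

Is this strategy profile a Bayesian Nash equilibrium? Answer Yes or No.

Yes

A profile is a BNE iff every type of every player is best-responding given beliefs about the other side.
Player 1 plays B: E[B] = 0.8·(10) + 0.2·(4) = 8.8; E[T] = -0.8. Best-responding. ✓
Player 2 (type L), facing B: X gives 7, Y gives 4. Proposed X is best. ✓
Player 2 (type H), facing B: X gives 6, Y gives 14. Proposed Y is best. ✓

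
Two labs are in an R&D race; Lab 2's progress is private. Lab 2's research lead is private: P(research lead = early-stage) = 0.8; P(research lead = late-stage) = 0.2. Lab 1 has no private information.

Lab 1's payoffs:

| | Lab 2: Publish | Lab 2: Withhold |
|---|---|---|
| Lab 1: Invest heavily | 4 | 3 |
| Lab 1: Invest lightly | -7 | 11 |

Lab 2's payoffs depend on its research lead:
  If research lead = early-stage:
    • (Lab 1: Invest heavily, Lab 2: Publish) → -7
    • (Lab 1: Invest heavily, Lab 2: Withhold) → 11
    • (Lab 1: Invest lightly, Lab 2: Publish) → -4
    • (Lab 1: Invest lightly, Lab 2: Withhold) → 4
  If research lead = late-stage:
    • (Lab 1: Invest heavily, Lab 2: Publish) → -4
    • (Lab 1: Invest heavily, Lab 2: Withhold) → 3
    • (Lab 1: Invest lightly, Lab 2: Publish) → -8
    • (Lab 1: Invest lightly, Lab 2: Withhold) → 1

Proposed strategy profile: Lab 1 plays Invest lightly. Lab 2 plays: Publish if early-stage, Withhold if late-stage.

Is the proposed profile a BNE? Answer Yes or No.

No

A profile is a BNE iff every type of every player is best-responding given beliefs about the other side.
Lab 1 plays Invest lightly: E[Invest lightly] = 0.8·(-7) + 0.2·(11) = -3.4; E[Invest heavily] = 3.8. Not best-responding. ✗
Lab 2 (research lead early-stage), facing Invest lightly: Publish gives -4, Withhold gives 4. Proposed Publish is not best — profitable deviation exists. ✗
Lab 2 (research lead late-stage), facing Invest lightly: Publish gives -8, Withhold gives 1. Proposed Withhold is best. ✓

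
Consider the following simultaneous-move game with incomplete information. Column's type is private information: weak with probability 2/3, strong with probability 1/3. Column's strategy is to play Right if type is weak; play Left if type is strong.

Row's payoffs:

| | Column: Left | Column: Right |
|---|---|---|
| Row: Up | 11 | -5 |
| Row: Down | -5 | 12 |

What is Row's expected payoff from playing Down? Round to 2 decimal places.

6.33

E[Down] = 2/3·12 + 1/3·(-5) = 8 + (-5/3) = 19/3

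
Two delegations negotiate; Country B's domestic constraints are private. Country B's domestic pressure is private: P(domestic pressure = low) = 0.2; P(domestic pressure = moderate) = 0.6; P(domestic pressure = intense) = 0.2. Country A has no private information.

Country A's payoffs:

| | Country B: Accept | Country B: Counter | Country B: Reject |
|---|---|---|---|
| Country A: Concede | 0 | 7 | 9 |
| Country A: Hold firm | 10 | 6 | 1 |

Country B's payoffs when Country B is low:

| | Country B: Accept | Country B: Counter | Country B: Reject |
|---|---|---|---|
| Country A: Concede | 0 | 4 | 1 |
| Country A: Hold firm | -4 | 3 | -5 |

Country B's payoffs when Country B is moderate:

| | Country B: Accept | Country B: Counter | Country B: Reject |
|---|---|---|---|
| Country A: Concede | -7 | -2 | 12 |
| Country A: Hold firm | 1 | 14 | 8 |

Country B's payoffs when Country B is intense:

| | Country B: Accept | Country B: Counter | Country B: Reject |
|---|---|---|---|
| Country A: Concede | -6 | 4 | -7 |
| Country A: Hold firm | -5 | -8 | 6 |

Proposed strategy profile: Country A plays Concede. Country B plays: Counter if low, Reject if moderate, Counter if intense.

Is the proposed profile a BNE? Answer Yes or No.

Yes

Country A plays Concede: E[Concede] = 0.2·(7) + 0.6·(9) + 0.2·(7) = 8.2; E[Hold firm] = 3. Best-responding. ✓
Country B (domestic pressure low), facing Concede: Accept gives 0, Counter gives 4, Reject gives 1. Proposed Counter is best. ✓
Country B (domestic pressure moderate), facing Concede: Accept gives -7, Counter gives -2, Reject gives 12. Proposed Reject is best. ✓
Country B (domestic pressure intense), facing Concede: Accept gives -6, Counter gives 4, Reject gives -7. Proposed Counter is best. ✓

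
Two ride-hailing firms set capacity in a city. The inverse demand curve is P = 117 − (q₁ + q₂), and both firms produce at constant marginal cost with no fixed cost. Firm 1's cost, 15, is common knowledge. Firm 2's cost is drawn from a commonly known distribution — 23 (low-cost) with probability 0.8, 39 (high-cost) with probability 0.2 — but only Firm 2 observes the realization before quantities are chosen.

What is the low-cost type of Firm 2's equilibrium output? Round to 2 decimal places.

Firm 2 with cost c maximizes (117 − (q₁+q₂) − c)·q₂, giving q₂(c) = (117 − c − q₁)/2.
E[c₂] = 0.8·23 + 0.2·39 = 26.2
Firm 1's FOC against E[q₂] yields q₁ = (117 − 2·15 + E[c₂])/3 = (117 − 30 + 26.2)/3 = 37.7333.
q₂(low-cost) = (117 − 23 − 37.7333)/2 = 28.1333.

28.13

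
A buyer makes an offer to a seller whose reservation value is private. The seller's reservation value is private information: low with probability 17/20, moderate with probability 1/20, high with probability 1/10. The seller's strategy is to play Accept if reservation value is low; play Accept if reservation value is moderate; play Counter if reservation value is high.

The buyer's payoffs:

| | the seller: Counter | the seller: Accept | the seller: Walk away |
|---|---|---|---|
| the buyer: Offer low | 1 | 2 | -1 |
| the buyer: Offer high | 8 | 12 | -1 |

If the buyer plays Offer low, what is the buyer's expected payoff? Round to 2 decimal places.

1.90

E[Offer low] = 17/20·2 + 1/20·2 + 1/10·1 = 17/10 + 1/10 + 1/10 = 19/10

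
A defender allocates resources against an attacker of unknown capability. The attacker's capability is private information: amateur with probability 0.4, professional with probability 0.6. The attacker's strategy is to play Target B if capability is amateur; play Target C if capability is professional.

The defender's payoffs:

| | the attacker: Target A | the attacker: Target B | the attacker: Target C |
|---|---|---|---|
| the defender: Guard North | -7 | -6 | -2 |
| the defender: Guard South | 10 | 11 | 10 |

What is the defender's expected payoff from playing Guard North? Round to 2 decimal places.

-3.60

E[Guard North] = 0.4·(-6) + 0.6·(-2) = (-2.4) + (-1.2) = -3.6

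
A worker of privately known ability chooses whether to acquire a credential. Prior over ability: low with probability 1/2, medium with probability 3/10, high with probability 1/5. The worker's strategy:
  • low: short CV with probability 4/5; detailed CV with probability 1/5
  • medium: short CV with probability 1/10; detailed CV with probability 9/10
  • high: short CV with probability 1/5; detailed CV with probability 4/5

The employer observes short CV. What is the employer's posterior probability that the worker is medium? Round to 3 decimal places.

P(short CV) = (1/2)·(4/5) + (3/10)·(1/10) + (1/5)·(1/5) = 47/100
P(medium | short CV) = ((3/10)·(1/10)) / (47/100) = (3/100) / (47/100) = 3/47

0.064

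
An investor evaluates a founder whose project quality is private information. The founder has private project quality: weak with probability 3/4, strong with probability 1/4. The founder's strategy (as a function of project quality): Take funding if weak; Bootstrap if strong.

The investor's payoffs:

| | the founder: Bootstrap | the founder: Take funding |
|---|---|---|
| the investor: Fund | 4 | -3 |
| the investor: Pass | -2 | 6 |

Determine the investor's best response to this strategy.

Pass

E[Fund] = 3/4·(-3) + 1/4·(4) = -5/4
E[Pass] = 3/4·(6) + 1/4·(-2) = 4
Best response: Pass (4 is the largest).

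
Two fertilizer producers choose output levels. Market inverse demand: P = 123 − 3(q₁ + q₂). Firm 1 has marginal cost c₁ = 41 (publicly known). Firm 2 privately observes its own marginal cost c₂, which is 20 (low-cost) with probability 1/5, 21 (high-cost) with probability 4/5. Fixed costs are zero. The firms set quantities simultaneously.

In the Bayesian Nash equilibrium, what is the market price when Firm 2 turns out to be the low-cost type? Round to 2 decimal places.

61.20

Type-c best response for Firm 2: q₂(c) = (123 − c)/6 − q₁/2.
Firm 1 maximizes expected profit; its first-order condition is 123 − 6q₁ − 3E[q₂] − 41 = 0.
Substituting E[q₂] and solving: E[c₂] = 20.8, so q₁ = (123 − 2·41 + 20.8)/9 = 6.86667.
q₂(low-cost) = 13.7333, so P = 123 − 3·(6.86667 + 13.7333) = 61.2.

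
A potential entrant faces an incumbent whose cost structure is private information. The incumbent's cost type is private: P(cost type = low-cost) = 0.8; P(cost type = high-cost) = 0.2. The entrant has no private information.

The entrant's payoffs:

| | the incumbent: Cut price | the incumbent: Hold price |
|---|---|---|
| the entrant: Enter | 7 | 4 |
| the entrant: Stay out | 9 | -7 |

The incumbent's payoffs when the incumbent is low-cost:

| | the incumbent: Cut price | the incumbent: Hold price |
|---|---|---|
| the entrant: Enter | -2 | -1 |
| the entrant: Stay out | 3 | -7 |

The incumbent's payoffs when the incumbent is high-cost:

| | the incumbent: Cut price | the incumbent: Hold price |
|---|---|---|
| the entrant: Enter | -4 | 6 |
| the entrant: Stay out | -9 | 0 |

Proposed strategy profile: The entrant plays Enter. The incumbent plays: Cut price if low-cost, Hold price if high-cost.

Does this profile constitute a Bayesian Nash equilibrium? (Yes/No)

A profile is a BNE iff every type of every player is best-responding given beliefs about the other side.
The entrant plays Enter: E[Enter] = 0.8·(7) + 0.2·(4) = 6.4; E[Stay out] = 5.8. Best-responding. ✓
The incumbent (cost type low-cost), facing Enter: Cut price gives -2, Hold price gives -1. Proposed Cut price is not best — profitable deviation exists. ✗
The incumbent (cost type high-cost), facing Enter: Cut price gives -4, Hold price gives 6. Proposed Hold price is best. ✓

No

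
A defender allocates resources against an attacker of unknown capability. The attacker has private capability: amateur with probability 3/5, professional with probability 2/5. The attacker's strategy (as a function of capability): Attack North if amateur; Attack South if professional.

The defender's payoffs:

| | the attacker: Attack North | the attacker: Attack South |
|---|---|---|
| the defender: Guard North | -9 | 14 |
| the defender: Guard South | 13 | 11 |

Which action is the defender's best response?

Guard South

E[Guard North] = 3/5·(-9) + 2/5·(14) = 1/5
E[Guard South] = 3/5·(13) + 2/5·(11) = 61/5
Best response: Guard South (61/5 is the largest).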